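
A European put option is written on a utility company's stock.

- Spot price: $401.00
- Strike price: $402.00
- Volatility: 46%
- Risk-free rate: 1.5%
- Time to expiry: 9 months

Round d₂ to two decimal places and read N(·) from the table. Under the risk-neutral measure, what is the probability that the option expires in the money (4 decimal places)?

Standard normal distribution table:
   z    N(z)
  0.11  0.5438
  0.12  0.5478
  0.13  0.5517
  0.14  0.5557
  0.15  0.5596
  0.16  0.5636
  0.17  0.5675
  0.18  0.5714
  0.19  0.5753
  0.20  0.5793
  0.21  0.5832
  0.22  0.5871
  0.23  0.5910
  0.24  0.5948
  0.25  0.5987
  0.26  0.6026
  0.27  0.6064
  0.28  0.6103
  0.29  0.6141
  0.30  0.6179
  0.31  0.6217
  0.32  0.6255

0.5714

T = 0.75;  σ√T = 0.3984
d₁ = [ln(401/402) + (0.015 + ½·0.46²)·0.75] / (σ√T) = (-0.0025 + 0.0906) / 0.3984 = 0.2212 ≈ 0.22
d₂ = 0.2212 − 0.3984 = -0.1772 ≈ -0.18
Pr(exercise) under Q = N(−d₂) = N(0.18) = 0.5714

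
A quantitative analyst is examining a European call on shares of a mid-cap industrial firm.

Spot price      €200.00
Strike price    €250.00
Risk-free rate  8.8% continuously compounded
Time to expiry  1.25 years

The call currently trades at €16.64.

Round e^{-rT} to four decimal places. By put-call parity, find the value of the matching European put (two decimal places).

€40.59

e^(−rT) = e^(−0.088·1.25) = 0.8958
Put-call parity: C − P = S − K·e^(−rT) = 200 − 250·0.8958 = 200 − 223.9500 = -23.9500
P = C − (C − P) = 16.64 − (-23.9500) = 40.5900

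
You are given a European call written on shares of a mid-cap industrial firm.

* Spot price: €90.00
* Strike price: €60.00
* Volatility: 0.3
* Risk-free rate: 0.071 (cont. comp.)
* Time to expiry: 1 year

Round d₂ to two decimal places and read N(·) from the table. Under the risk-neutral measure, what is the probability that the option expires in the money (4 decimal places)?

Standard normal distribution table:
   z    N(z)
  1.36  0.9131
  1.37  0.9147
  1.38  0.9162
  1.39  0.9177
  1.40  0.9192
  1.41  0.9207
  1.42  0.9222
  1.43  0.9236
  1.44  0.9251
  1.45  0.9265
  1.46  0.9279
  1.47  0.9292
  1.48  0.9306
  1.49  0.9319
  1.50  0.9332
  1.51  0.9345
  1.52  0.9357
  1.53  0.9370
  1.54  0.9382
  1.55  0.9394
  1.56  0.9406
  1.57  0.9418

σ√T = 0.3 × 1.0000 = 0.3000
d₁ = [ln(90/60) + (0.071 + ½·0.3²)·1] / (σ√T) = (0.4055 + 0.1160) / 0.3000 = 1.7382 → 1.74
d₂ = 1.7382 − 0.3000 = 1.4382 → 1.44
Pr(exercise) under Q = N(d₂) = 0.9251

0.9251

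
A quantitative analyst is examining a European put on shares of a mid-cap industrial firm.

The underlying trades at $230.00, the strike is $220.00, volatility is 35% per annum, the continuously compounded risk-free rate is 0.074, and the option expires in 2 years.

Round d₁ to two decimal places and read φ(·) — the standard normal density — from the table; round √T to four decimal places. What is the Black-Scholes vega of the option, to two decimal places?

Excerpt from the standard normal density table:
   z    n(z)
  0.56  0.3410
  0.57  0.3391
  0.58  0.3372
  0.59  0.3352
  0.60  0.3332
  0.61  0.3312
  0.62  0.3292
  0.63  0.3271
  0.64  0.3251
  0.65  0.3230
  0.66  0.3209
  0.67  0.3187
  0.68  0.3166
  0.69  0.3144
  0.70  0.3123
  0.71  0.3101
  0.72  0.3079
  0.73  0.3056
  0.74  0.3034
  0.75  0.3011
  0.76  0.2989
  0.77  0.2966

105.74

σ√T = 0.35 × 1.4142 = 0.4950
d₁ = [ln(230/220) + (0.074 + ½·0.35²)·2] / (σ√T) = (0.0445 + 0.2705) / 0.4950 = 0.6363 → 0.64
√T = √2 = 1.4142
φ(d₁) = φ(0.64) = 0.3251
vega = S·φ(d₁)·√T = 230·0.3251·1.4142 = 105.7440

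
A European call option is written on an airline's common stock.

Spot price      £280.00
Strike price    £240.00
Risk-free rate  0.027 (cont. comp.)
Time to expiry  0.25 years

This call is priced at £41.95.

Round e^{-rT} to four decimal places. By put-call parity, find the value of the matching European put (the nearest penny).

£0.34

e^(−rT) = e^(−0.027·0.25) = 0.9933
Put-call parity: C − P = S − K·e^(−rT) = 280 − 240·0.9933 = 280 − 238.3920 = 41.6080
P = C − (C − P) = 41.95 − (41.6080) = 0.3420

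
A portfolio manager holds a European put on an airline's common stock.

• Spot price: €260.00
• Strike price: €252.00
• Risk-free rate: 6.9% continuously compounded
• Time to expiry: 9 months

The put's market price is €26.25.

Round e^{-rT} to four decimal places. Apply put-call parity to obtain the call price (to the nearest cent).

€46.95

exp(−rT) = exp(−0.069·0.75) = 0.9496
Put-call parity: C − P = S − K·e^(−rT) = 260 − 252·0.9496 = 260 − 239.2992 = 20.7008
C = P + (C − P) = 26.25 + (20.7008) = 46.9508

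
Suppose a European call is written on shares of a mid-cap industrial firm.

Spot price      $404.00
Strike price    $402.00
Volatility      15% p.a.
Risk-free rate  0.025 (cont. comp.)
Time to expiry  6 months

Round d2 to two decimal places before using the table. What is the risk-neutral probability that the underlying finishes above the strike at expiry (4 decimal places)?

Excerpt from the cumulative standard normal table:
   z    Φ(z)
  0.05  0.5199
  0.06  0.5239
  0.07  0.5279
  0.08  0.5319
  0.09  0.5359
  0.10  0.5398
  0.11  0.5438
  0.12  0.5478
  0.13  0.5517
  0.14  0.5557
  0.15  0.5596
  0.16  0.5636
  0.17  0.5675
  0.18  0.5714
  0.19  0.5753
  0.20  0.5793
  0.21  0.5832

0.5438

T = 0.5;  σ√T = 0.1061
ln(S/K) + (r + σ²/2)T = ln(404/402) + (0.025 + 0.15²/2)·0.5 = 0.0050 + 0.0181 = 0.0231
d₁ = 0.0231 / 0.1061 = 0.2177 ⇒ 0.22
d₂ = d₁ − σ√T = 0.2177 − 0.1061 = 0.1116 ⇒ 0.11
Risk-neutral Pr[S_T > K] = N(d₂) = N(0.11) = 0.5438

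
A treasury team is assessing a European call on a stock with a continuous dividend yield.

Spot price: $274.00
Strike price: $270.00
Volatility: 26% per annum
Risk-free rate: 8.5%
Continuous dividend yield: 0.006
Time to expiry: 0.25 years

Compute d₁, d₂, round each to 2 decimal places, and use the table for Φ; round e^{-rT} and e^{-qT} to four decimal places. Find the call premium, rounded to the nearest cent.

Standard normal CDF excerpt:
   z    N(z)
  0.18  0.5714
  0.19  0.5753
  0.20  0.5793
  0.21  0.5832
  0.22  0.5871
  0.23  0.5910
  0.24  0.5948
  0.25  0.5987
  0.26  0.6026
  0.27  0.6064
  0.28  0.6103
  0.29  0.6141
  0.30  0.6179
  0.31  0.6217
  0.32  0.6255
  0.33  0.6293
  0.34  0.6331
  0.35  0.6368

$19.04

T = 0.25;  σ√T = 0.1300
ln(S/K) + (r − q + σ²/2)T = ln(274/270) + (0.085 − 0.006 + 0.26²/2)·0.25 = 0.0147 + 0.0282 = 0.0429
d₁ = 0.0429 / 0.1300 = 0.3300 → 0.33
d₂ = d₁ − σ√T = 0.3300 − 0.1300 = 0.2000 → 0.20
exp(−qT) = exp(−0.006·0.25) = 0.9985;  exp(−rT) = exp(−0.085·0.25) = 0.9790
C = 274·0.9985·N(0.33) − 270·0.9790·N(0.20) = 274·0.9985·0.6293 − 270·0.9790·0.5793 = 172.1696 − 153.1264 = 19.0432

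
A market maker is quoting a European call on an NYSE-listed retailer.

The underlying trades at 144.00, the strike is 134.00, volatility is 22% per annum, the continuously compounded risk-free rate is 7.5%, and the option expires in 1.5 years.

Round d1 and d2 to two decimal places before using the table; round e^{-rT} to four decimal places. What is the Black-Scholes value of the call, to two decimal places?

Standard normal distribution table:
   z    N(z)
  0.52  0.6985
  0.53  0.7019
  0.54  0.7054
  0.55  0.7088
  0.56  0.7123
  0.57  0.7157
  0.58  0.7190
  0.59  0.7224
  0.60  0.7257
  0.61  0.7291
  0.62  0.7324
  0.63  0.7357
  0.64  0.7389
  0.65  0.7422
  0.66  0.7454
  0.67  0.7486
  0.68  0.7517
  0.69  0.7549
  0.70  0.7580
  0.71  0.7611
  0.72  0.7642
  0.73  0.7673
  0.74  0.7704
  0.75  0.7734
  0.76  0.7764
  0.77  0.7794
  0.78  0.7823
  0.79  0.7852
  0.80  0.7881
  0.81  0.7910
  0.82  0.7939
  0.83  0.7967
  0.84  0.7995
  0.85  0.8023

σ√T = 0.22 × 1.2247 = 0.2694
ln(S/K) + (r + σ²/2)T = ln(144/134) + (0.075 + 0.22²/2)·1.5 = 0.0720 + 0.1488 = 0.2208
d₁ = 0.2208 / 0.2694 = 0.8194 → 0.82
d₂ = d₁ − σ√T = 0.8194 − 0.2694 = 0.5499 → 0.55
exp(−rT) = exp(−0.075·1.5) = 0.8936
N(d₁) = N(0.82) = 0.7939;  N(d₂) = N(0.55) = 0.7088
C = 144·0.7939 − 134·0.8936·0.7088 = 114.3216 − 84.8734 = 29.4482

29.45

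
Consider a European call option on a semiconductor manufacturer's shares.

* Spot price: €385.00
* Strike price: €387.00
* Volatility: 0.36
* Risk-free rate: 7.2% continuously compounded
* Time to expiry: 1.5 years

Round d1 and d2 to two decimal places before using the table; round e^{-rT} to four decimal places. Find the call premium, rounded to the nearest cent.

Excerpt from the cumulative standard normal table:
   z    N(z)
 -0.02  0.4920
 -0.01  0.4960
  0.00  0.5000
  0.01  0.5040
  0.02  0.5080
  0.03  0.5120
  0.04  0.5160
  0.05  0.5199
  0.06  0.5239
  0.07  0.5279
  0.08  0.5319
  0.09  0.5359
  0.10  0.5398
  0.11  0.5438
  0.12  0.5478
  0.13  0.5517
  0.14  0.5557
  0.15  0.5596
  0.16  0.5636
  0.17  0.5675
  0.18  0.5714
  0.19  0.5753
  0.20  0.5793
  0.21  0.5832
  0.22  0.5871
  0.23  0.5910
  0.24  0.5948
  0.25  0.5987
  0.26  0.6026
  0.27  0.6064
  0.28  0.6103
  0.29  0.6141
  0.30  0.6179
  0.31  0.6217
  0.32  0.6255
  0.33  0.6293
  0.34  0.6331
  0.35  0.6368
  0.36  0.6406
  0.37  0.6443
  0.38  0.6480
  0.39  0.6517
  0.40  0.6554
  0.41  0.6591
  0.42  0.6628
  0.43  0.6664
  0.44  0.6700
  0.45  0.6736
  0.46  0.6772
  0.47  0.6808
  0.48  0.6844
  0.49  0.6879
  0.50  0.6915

€84.26

σ√T = 0.36 × 1.2247 = 0.4409
d₁ = [ln(385/387) + (0.072 + 0.36²/2)·1.5] / 0.4409 = [-0.0052 + 0.2052] / 0.4409 = 0.4537 ≈ 0.45
d₂ = d₁ − σ√T = 0.4537 − 0.4409 = 0.0127 ≈ 0.01
exp(−rT) = exp(−0.072·1.5) = 0.8976
C = 385·N(0.45) − 387·0.8976·N(0.01) = 385·0.6736 − 387·0.8976·0.5040 = 259.3360 − 175.0751 = 84.2609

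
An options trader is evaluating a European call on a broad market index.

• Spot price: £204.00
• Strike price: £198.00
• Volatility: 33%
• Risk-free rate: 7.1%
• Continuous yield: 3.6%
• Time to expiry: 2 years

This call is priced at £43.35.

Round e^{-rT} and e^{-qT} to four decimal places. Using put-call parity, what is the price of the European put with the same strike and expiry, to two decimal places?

£25.31

e^(−qT) = e^(−0.036·2) = 0.9305;  e^(−rT) = e^(−0.071·2) = 0.8676
Put-call parity: C − P = S·e^(−qT) − K·e^(−rT) = 204·0.9305 − 198·0.8676 = 189.8220 − 171.7848 = 18.0372
P = C − (C − P) = 43.35 − (18.0372) = 25.3128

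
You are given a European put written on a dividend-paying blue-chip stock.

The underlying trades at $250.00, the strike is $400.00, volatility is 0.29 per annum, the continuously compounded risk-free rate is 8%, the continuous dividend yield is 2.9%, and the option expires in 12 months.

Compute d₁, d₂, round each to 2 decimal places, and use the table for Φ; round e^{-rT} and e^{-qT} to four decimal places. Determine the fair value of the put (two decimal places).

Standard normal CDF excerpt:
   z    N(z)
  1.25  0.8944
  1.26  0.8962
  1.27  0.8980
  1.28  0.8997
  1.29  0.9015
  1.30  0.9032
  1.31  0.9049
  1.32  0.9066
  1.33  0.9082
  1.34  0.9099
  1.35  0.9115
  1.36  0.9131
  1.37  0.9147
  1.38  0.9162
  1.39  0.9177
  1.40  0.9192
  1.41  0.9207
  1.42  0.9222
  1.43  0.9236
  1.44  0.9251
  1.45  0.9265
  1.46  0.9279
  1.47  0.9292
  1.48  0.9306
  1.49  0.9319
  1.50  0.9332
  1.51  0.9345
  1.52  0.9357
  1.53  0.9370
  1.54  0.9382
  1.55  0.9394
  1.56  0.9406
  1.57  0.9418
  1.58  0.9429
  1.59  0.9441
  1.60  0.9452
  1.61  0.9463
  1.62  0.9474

σ√T = 0.29·√1 = 0.2900
ln(S/K) + (r − q + σ²/2)T = ln(250/400) + (0.08 − 0.029 + 0.29²/2)·1 = -0.4700 + 0.0930 = -0.3770
d₁ = -0.3770 / 0.2900 = -1.2998 ⇒ -1.30
d₂ = d₁ − σ√T = -1.2998 − 0.2900 = -1.5898 ⇒ -1.59
e^(−qT) = e^(−0.029·1) = 0.9714;  e^(−rT) = e^(−0.08·1) = 0.9231
P = 400·0.9231·N(1.59) − 250·0.9714·N(1.30) = 400·0.9231·0.9441 − 250·0.9714·0.9032 = 348.5995 − 219.3421 = 129.2574

$129.26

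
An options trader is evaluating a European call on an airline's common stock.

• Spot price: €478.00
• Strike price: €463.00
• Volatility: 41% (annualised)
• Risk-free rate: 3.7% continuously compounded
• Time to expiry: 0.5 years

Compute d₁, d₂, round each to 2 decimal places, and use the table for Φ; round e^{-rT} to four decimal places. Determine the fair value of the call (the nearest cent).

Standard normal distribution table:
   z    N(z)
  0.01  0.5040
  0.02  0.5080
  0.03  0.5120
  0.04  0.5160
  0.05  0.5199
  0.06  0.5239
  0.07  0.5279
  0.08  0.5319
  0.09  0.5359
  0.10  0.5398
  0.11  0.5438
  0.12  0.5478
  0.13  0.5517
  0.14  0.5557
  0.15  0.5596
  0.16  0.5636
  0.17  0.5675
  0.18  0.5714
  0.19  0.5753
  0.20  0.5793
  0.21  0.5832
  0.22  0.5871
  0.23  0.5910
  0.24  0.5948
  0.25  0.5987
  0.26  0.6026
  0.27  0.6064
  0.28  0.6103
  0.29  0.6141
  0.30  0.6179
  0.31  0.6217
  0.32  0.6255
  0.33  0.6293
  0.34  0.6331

σ√T = 0.41·√0.5 = 0.2899
d₁ = [ln(478/463) + (0.037 + ½·0.41²)·0.5] / (σ√T) = (0.0319 + 0.0605) / 0.2899 = 0.3187 ⇒ 0.32
d₂ = 0.3187 − 0.2899 = 0.0288 ⇒ 0.03
e^(−rT) = e^(−0.037·0.5) = 0.9817
C = 478·N(0.32) − 463·0.9817·N(0.03) = 478·0.6255 − 463·0.9817·0.5120 = 298.9890 − 232.7179 = 66.2711

€66.27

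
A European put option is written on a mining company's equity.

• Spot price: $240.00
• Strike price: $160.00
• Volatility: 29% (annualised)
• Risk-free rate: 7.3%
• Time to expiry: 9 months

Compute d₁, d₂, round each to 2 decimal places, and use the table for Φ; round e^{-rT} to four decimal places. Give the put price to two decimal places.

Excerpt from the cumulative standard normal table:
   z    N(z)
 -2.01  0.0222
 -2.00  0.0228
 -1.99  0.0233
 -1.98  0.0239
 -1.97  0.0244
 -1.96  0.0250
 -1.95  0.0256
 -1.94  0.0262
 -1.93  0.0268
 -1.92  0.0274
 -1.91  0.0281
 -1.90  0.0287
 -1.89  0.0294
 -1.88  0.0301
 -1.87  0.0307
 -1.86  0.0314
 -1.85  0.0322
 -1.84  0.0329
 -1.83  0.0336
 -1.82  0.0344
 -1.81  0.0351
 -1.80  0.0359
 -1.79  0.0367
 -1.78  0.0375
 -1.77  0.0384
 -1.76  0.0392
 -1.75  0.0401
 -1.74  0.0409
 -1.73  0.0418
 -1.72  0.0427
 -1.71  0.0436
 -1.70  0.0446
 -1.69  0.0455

$0.60

T = 0.75;  σ√T = 0.2511
ln(S/K) + (r + σ²/2)T = ln(240/160) + (0.073 + 0.29²/2)·0.75 = 0.4055 + 0.0863 = 0.4918
d₁ = 0.4918 / 0.2511 = 1.9580 → 1.96
d₂ = d₁ − σ√T = 1.9580 − 0.2511 = 1.7069 → 1.71
e^(−rT) = e^(−0.073·0.75) = 0.9467
N(−d₂) = N(-1.71) = 0.0436;  N(−d₁) = N(-1.96) = 0.0250
P = 160·0.9467·0.0436 − 240·0.0250 = 6.6042 − 6.0000 = 0.6042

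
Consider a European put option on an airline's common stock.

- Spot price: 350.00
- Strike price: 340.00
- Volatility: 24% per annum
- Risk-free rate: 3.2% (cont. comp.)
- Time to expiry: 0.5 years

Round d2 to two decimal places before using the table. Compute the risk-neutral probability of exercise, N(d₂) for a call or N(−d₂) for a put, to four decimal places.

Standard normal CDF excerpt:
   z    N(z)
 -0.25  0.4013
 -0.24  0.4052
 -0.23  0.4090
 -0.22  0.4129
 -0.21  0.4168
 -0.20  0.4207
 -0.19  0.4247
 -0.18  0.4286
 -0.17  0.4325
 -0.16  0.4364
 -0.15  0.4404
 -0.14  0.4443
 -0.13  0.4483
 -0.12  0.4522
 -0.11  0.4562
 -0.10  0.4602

0.4286

T = 0.5;  σ√T = 0.1697
d₁ = [ln(350/340) + (0.032 + ½·0.24²)·0.5] / (σ√T) = (0.0290 + 0.0304) / 0.1697 = 0.3499 → 0.35
d₂ = 0.3499 − 0.1697 = 0.1802 → 0.18
Pr(exercise) under Q = N(−d₂) = N(-0.18) = 0.4286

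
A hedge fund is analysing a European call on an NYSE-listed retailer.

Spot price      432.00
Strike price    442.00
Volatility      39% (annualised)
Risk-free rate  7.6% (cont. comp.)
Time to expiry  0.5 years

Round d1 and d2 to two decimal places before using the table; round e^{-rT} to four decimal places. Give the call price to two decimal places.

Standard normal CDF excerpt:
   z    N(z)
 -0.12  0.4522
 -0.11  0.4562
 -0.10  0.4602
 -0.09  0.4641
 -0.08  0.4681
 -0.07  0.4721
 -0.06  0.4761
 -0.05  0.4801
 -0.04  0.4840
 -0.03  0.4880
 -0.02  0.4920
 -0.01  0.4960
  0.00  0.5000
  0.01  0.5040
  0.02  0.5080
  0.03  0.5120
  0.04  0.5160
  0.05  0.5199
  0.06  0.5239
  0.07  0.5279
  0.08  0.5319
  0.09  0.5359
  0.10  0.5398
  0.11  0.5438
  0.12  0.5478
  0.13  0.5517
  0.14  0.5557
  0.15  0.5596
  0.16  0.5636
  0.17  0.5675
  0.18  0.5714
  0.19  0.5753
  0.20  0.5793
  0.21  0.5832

49.35

T = 0.5;  σ√T = 0.2758
d₁ = [ln(432/442) + (0.076 + 0.39²/2)·0.5] / 0.2758 = [-0.0229 + 0.0760] / 0.2758 = 0.1927 ≈ 0.19
d₂ = d₁ − σ√T = 0.1927 − 0.2758 = -0.0831 ≈ -0.08
exp(−rT) = exp(−0.076·0.5) = 0.9627
C = 432·N(0.19) − 442·0.9627·N(-0.08) = 432·0.5753 − 442·0.9627·0.4681 = 248.5296 − 199.1828 = 49.3468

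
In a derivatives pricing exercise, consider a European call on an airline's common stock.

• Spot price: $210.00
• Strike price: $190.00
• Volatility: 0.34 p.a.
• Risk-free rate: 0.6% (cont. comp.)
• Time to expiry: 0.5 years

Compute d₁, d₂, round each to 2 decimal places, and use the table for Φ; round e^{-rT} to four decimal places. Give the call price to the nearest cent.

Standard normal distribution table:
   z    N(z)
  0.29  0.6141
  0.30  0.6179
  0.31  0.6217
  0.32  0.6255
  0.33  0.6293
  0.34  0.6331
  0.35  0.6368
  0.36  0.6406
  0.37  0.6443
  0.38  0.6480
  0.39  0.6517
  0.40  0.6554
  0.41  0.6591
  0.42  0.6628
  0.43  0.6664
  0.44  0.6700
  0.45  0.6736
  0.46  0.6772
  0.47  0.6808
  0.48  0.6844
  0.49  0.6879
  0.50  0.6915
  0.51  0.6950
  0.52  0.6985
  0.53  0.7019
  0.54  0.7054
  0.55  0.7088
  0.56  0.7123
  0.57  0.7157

σ√T = 0.34 × 0.7071 = 0.2404
d₁ = [ln(210/190) + (0.006 + 0.34²/2)·0.5] / 0.2404 = [0.1001 + 0.0319] / 0.2404 = 0.5490 ≈ 0.55
d₂ = d₁ − σ√T = 0.5490 − 0.2404 = 0.3086 ≈ 0.31
e^(−rT) = e^(−0.006·0.5) = 0.9970
N(d₁) = N(0.55) = 0.7088;  N(d₂) = N(0.31) = 0.6217
C = 210·0.7088 − 190·0.9970·0.6217 = 148.8480 − 117.7686 = 31.0794

$31.08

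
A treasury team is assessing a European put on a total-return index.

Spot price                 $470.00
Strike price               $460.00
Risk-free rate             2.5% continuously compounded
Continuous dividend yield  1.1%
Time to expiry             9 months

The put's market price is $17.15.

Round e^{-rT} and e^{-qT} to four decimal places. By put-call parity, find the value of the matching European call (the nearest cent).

$31.85

exp(−qT) = exp(−0.011·0.75) = 0.9918;  exp(−rT) = exp(−0.025·0.75) = 0.9814
Put-call parity: C − P = S·e^(−qT) − K·e^(−rT) = 470·0.9918 − 460·0.9814 = 466.1460 − 451.4440 = 14.7020
C = P + (C − P) = 17.15 + (14.7020) = 31.8520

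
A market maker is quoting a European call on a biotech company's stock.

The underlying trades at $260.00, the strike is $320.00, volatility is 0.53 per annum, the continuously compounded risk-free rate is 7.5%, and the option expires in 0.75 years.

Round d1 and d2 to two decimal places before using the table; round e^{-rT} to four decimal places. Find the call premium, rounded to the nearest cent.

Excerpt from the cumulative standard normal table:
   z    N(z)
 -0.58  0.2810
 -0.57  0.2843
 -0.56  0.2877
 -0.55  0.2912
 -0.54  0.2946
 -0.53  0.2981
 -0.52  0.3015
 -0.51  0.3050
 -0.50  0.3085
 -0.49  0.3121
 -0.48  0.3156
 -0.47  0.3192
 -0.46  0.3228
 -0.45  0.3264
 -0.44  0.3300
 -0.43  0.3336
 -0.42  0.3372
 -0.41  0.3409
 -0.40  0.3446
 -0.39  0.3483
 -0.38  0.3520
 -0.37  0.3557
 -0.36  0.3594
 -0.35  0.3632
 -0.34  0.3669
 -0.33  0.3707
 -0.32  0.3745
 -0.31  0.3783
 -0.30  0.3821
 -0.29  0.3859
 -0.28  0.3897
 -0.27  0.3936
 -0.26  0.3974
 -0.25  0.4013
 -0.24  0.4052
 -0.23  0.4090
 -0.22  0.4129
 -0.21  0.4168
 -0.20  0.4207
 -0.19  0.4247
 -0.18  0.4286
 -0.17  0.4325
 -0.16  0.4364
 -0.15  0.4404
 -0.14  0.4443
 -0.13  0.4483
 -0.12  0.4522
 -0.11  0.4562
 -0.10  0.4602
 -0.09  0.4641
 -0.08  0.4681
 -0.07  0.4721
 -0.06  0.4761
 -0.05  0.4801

$32.62

σ√T = 0.53 × 0.8660 = 0.4590
d₁ = [ln(260/320) + (0.075 + ½·0.53²)·0.75] / (σ√T) = (-0.2076 + 0.1616) / 0.4590 = -0.1003 → -0.10
d₂ = -0.1003 − 0.4590 = -0.5593 → -0.56
exp(−rT) = exp(−0.075·0.75) = 0.9453
N(d₁) = N(-0.10) = 0.4602;  N(d₂) = N(-0.56) = 0.2877
C = 260·0.4602 − 320·0.9453·0.2877 = 119.6520 − 87.0281 = 32.6239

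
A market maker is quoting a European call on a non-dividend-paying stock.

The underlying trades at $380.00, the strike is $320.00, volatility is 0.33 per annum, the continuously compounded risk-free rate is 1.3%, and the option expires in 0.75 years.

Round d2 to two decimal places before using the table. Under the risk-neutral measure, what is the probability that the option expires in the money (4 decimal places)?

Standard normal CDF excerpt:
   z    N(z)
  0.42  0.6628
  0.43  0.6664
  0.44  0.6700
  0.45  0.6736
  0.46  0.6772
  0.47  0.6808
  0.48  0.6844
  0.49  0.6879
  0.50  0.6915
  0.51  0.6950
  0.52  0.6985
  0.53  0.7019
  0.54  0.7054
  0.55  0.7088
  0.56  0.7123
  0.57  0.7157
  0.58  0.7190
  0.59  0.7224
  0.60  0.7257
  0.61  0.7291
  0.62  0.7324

0.6879

T = 0.75;  σ√T = 0.2858
d₁ = [ln(380/320) + (0.013 + 0.33²/2)·0.75] / 0.2858 = [0.1719 + 0.0506] / 0.2858 = 0.7783 ⇒ 0.78
d₂ = d₁ − σ√T = 0.7783 − 0.2858 = 0.4925 ⇒ 0.49
Pr(exercise) under Q = N(d₂) = 0.6879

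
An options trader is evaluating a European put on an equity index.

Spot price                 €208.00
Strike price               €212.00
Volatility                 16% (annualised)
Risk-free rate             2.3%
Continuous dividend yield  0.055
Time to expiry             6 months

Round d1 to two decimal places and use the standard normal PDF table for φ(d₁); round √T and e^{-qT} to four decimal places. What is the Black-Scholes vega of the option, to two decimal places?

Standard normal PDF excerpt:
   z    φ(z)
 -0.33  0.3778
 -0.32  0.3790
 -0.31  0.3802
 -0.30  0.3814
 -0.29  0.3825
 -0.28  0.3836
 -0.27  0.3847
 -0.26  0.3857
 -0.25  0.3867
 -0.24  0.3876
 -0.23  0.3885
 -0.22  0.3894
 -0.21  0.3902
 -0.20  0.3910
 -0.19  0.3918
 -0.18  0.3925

55.33

T = 0.5;  σ√T = 0.1131
d₁ = [ln(208/212) + (0.023 − 0.055 + ½·0.16²)·0.5] / (σ√T) = (-0.0190 − 0.0096) / 0.1131 = -0.2532 which rounds to -0.25
√T = √0.5 = 0.7071
φ(d₁) = φ(-0.25) = 0.3867
e^(−qT) = e^(−0.055·0.5) = 0.9729
vega = S·e^(−qT)·φ(d₁)·√T = 208·0.9729·0.3867·0.7071 = 55.3333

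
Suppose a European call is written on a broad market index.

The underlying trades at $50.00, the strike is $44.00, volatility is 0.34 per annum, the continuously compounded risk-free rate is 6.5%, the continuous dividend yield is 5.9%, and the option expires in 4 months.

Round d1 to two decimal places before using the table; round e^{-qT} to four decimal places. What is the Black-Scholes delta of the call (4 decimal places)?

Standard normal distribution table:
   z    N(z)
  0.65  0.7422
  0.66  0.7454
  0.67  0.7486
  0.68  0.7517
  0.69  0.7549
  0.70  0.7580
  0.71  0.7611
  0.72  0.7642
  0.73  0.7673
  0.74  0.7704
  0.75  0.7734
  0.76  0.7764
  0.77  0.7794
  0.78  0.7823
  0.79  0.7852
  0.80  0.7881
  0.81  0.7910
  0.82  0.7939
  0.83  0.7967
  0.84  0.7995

0.7613

σ√T = 0.34 × 0.5774 = 0.1963
d₁ = [ln(50/44) + (0.065 − 0.059 + ½·0.34²)·0.3333] / (σ√T) = (0.1278 + 0.0213) / 0.1963 = 0.7596 which rounds to 0.76
N(d₁) = N(0.76) = 0.7764
Δ_call = e^(−qT)·N(d₁) = 0.9805·0.7764 = 0.7613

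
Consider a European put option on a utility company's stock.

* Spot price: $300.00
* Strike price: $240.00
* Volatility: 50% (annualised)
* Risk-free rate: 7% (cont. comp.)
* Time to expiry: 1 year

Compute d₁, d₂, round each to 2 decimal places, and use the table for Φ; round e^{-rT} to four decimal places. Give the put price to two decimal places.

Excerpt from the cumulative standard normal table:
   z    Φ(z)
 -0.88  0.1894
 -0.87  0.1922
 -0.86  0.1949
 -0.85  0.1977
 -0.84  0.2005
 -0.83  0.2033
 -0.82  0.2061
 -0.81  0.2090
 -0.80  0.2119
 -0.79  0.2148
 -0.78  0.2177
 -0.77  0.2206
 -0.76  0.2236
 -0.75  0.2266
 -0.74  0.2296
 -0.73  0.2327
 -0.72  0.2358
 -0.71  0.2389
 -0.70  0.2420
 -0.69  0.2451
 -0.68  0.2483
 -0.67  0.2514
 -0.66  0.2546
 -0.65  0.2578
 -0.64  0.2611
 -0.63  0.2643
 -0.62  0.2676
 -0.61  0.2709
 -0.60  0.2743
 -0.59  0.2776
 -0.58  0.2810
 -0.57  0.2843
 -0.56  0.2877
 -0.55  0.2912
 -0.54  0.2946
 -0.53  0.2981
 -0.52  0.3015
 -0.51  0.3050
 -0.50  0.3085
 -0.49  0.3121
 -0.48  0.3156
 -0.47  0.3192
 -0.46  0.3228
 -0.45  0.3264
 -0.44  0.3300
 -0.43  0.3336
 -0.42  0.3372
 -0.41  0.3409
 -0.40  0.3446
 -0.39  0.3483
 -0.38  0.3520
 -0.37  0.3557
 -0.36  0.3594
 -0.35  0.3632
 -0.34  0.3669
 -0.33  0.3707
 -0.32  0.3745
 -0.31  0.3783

σ√T = 0.5·√1 = 0.5000
d₁ = [ln(300/240) + (0.07 + ½·0.5²)·1] / (σ√T) = (0.2231 + 0.1950) / 0.5000 = 0.8363 ⇒ 0.84
d₂ = 0.8363 − 0.5000 = 0.3363 ⇒ 0.34
exp(−rT) = exp(−0.07·1) = 0.9324
N(−d₂) = N(-0.34) = 0.3669;  N(−d₁) = N(-0.84) = 0.2005
P = 240·0.9324·0.3669 − 300·0.2005 = 82.1034 − 60.1500 = 21.9534

$21.95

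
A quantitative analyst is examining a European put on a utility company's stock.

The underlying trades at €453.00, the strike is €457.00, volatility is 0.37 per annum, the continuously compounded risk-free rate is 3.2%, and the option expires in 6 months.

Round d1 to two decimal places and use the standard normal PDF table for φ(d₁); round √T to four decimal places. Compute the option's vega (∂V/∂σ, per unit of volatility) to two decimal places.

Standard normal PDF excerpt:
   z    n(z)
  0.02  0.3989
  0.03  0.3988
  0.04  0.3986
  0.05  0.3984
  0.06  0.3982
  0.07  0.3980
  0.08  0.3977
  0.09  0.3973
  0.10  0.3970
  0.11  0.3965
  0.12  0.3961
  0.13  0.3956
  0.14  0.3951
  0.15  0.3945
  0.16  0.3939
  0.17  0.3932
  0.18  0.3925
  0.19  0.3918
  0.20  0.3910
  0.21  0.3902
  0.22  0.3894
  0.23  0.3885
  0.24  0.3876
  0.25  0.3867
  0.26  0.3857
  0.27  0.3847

σ√T = 0.37·√0.5 = 0.2616
ln(S/K) + (r + σ²/2)T = ln(453/457) + (0.032 + 0.37²/2)·0.5 = -0.0088 + 0.0502 = 0.0414
d₁ = 0.0414 / 0.2616 = 0.1584 → 0.16
√T = √0.5 = 0.7071
φ(d₁) = φ(0.16) = 0.3939
vega = S·φ(d₁)·√T = 453·0.3939·0.7071 = 126.1726
(Vega is the same for a European call and put with the same parameters.)

126.17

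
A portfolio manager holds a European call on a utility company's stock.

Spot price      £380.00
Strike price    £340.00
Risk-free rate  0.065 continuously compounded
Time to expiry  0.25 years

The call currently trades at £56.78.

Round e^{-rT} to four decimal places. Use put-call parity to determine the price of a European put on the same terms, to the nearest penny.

e^(−rT) = e^(−0.065·0.25) = 0.9839
Put-call parity: C − P = S − K·e^(−rT) = 380 − 340·0.9839 = 380 − 334.5260 = 45.4740
P = C − (C − P) = 56.78 − (45.4740) = 11.3060

£11.31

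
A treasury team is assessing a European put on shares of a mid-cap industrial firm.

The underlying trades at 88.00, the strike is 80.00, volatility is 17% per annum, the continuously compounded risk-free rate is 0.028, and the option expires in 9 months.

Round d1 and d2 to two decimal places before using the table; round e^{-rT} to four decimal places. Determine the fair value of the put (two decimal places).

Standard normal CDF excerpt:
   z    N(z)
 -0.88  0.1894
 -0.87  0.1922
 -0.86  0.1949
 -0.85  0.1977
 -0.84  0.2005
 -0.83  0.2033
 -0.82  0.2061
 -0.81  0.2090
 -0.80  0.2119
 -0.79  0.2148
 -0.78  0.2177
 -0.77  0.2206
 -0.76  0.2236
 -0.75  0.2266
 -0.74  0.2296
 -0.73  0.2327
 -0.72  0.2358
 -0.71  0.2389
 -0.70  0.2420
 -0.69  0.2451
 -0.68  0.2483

T = 0.75;  σ√T = 0.1472
d₁ = [ln(88/80) + (0.028 + 0.17²/2)·0.75] / 0.1472 = [0.0953 + 0.0318] / 0.1472 = 0.8636 → 0.86
d₂ = d₁ − σ√T = 0.8636 − 0.1472 = 0.7164 → 0.72
exp(−rT) = exp(−0.028·0.75) = 0.9792
N(−d₂) = N(-0.72) = 0.2358;  N(−d₁) = N(-0.86) = 0.1949
P = 80·0.9792·0.2358 − 88·0.1949 = 18.4716 − 17.1512 = 1.3204

1.32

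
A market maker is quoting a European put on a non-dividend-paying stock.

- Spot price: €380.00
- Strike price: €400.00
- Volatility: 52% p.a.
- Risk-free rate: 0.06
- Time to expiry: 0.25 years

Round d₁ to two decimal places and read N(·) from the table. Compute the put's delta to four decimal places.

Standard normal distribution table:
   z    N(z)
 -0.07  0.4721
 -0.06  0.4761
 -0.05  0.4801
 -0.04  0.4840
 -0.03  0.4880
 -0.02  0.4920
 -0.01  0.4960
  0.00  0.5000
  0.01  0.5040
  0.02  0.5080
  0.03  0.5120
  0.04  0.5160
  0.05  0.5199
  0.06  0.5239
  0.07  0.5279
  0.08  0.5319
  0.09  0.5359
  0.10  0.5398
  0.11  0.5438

-0.5040

σ√T = 0.52 × 0.5000 = 0.2600
d₁ = [ln(380/400) + (0.06 + 0.52²/2)·0.25] / 0.2600 = [-0.0513 + 0.0488] / 0.2600 = -0.0096 ⇒ -0.01
N(d₁) = N(-0.01) = 0.4960
Δ_put = N(d₁) − 1 = 0.4960 − 1 = -0.5040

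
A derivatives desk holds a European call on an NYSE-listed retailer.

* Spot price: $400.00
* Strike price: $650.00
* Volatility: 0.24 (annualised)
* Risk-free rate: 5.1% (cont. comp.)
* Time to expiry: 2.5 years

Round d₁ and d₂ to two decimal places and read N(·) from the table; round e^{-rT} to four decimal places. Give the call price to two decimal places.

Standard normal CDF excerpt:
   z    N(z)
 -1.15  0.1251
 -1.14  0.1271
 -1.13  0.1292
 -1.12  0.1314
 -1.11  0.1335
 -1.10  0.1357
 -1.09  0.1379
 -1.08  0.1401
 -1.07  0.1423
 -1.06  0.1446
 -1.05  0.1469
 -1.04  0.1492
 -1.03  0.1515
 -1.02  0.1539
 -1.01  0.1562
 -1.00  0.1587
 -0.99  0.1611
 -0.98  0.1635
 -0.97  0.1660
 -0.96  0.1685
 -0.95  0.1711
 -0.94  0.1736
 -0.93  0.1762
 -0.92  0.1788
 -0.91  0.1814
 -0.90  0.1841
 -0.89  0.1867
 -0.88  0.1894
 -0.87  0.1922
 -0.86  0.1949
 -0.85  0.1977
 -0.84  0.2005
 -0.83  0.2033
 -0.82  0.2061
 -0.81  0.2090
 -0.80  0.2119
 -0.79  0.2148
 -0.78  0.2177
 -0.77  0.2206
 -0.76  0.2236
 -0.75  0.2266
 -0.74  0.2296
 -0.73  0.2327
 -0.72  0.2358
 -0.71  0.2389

σ√T = 0.24·√2.5 = 0.3795
d₁ = [ln(400/650) + (0.051 + 0.24²/2)·2.5] / 0.3795 = [-0.4855 + 0.1995] / 0.3795 = -0.7537 → -0.75
d₂ = d₁ − σ√T = -0.7537 − 0.3795 = -1.1332 → -1.13
exp(−rT) = exp(−0.051·2.5) = 0.8803
N(d₁) = N(-0.75) = 0.2266;  N(d₂) = N(-1.13) = 0.1292
C = 400·0.2266 − 650·0.8803·0.1292 = 90.6400 − 73.9276 = 16.7124

$16.71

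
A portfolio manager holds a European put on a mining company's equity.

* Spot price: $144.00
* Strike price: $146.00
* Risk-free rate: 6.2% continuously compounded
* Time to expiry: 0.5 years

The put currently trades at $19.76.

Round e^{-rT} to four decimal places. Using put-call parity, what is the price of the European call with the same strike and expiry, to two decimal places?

exp(−rT) = exp(−0.062·0.5) = 0.9695
Put-call parity: C − P = S − K·e^(−rT) = 144 − 146·0.9695 = 144 − 141.5470 = 2.4530
C = P + (C − P) = 19.76 + (2.4530) = 22.2130

$22.21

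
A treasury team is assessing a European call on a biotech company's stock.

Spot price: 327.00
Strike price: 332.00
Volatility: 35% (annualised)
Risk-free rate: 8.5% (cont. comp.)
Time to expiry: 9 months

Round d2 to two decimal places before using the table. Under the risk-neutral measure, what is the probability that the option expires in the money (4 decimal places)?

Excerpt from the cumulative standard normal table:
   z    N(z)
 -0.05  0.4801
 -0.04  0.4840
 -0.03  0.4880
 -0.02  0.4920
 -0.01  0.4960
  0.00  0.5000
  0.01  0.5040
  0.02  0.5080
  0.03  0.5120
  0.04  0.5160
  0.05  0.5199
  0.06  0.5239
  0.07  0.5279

0.5040

T = 0.75;  σ√T = 0.3031
d₁ = [ln(327/332) + (0.085 + 0.35²/2)·0.75] / 0.3031 = [-0.0152 + 0.1097] / 0.3031 = 0.3118 which rounds to 0.31
d₂ = d₁ − σ√T = 0.3118 − 0.3031 = 0.0087 which rounds to 0.01
Pr(exercise) under Q = N(d₂) = 0.5040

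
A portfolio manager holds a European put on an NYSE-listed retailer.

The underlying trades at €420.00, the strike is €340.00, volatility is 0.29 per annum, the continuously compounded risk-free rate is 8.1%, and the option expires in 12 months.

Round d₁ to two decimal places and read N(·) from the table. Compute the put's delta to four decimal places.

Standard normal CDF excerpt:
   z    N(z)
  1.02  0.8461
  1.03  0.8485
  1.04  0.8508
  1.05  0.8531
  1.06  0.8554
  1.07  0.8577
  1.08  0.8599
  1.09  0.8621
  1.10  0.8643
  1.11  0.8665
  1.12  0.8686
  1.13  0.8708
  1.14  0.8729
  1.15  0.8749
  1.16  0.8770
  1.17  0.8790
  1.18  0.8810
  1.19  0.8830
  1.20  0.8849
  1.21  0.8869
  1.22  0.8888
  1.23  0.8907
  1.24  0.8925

-0.1251

σ√T = 0.29 × 1.0000 = 0.2900
ln(S/K) + (r + σ²/2)T = ln(420/340) + (0.081 + 0.29²/2)·1 = 0.2113 + 0.1230 = 0.3344
d₁ = 0.3344 / 0.2900 = 1.1530 → 1.15
N(d₁) = N(1.15) = 0.8749
Δ_put = N(d₁) − 1 = 0.8749 − 1 = -0.1251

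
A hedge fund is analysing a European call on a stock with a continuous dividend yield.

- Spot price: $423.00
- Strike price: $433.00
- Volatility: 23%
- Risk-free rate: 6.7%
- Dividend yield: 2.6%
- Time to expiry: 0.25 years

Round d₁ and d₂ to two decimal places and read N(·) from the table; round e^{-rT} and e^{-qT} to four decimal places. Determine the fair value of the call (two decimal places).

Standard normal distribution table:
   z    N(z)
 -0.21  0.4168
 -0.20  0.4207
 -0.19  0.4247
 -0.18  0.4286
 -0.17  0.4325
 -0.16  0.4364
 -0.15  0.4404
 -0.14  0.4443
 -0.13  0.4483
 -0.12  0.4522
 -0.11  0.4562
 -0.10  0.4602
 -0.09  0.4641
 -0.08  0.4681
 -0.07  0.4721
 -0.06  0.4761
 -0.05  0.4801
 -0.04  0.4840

$15.92

σ√T = 0.23·√0.25 = 0.1150
ln(S/K) + (r − q + σ²/2)T = ln(423/433) + (0.067 − 0.026 + 0.23²/2)·0.25 = -0.0234 + 0.0169 = -0.0065
d₁ = -0.0065 / 0.1150 = -0.0565 ≈ -0.06
d₂ = d₁ − σ√T = -0.0565 − 0.1150 = -0.1715 ≈ -0.17
exp(−qT) = exp(−0.026·0.25) = 0.9935;  exp(−rT) = exp(−0.067·0.25) = 0.9834
N(d₁) = N(-0.06) = 0.4761;  N(d₂) = N(-0.17) = 0.4325
C = 423·0.9935·0.4761 − 433·0.9834·0.4325 = 200.0813 − 184.1638 = 15.9175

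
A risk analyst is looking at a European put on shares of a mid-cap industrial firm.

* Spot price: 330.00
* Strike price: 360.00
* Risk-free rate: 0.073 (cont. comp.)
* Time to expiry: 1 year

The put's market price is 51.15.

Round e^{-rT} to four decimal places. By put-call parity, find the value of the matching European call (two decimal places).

46.49

e^(−rT) = e^(−0.073·1) = 0.9296
Put-call parity: C − P = S − K·e^(−rT) = 330 − 360·0.9296 = 330 − 334.6560 = -4.6560
C = P + (C − P) = 51.15 + (-4.6560) = 46.4940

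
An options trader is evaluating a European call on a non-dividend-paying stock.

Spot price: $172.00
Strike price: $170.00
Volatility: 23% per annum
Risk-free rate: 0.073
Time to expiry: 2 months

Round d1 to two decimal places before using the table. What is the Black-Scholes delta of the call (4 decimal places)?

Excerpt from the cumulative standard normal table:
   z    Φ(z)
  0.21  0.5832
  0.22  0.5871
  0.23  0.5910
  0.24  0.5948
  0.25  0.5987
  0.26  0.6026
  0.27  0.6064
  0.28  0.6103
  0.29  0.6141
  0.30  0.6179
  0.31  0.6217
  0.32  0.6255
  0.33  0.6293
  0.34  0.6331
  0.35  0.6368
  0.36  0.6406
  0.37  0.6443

σ√T = 0.23 × 0.4082 = 0.0939
d₁ = [ln(172/170) + (0.073 + 0.23²/2)·0.1667] / 0.0939 = [0.0117 + 0.0166] / 0.0939 = 0.3011 ≈ 0.30
N(d₁) = N(0.30) = 0.6179
Δ_call = N(d₁) = 0.6179

0.6179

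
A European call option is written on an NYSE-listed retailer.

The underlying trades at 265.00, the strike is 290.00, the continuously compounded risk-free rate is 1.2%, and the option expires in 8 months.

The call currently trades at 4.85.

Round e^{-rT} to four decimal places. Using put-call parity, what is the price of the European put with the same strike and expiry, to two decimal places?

exp(−rT) = exp(−0.012·0.6667) = 0.9920
Put-call parity: C − P = S − K·e^(−rT) = 265 − 290·0.9920 = 265 − 287.6800 = -22.6800
P = C − (C − P) = 4.85 − (-22.6800) = 27.5300

27.53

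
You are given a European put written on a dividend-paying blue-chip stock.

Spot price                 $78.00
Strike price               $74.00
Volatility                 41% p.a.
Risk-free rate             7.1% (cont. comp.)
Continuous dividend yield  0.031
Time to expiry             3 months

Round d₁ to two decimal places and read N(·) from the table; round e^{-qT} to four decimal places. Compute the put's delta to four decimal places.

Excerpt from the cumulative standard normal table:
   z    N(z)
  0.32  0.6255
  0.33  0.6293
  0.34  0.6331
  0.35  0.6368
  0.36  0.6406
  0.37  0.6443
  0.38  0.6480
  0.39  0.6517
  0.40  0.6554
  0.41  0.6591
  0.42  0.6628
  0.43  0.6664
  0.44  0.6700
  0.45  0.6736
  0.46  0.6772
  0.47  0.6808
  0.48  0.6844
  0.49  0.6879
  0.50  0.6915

-0.3383

σ√T = 0.41·√0.25 = 0.2050
ln(S/K) + (r − q + σ²/2)T = ln(78/74) + (0.071 − 0.031 + 0.41²/2)·0.25 = 0.0526 + 0.0310 = 0.0837
d₁ = 0.0837 / 0.2050 = 0.4081 which rounds to 0.41
N(d₁) = N(0.41) = 0.6591
Δ_put = e^(−qT)·(N(d₁) − 1) = 0.9923·(0.6591 − 1) = -0.3383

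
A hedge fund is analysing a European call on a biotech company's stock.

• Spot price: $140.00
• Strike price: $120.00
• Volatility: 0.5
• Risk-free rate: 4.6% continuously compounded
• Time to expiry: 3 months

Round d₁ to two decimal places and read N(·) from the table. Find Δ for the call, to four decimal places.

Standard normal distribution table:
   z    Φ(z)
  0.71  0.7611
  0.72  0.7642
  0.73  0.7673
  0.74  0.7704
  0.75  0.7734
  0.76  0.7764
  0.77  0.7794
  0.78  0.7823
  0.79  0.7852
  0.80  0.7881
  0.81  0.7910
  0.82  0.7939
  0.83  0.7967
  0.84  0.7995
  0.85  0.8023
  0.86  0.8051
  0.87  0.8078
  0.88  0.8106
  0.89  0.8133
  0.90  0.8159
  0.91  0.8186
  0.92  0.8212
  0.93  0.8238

0.7852

σ√T = 0.5·√0.25 = 0.2500
d₁ = [ln(140/120) + (0.046 + ½·0.5²)·0.25] / (σ√T) = (0.1542 + 0.0427) / 0.2500 = 0.7876 ≈ 0.79
N(d₁) = N(0.79) = 0.7852
Δ_call = N(d₁) = 0.7852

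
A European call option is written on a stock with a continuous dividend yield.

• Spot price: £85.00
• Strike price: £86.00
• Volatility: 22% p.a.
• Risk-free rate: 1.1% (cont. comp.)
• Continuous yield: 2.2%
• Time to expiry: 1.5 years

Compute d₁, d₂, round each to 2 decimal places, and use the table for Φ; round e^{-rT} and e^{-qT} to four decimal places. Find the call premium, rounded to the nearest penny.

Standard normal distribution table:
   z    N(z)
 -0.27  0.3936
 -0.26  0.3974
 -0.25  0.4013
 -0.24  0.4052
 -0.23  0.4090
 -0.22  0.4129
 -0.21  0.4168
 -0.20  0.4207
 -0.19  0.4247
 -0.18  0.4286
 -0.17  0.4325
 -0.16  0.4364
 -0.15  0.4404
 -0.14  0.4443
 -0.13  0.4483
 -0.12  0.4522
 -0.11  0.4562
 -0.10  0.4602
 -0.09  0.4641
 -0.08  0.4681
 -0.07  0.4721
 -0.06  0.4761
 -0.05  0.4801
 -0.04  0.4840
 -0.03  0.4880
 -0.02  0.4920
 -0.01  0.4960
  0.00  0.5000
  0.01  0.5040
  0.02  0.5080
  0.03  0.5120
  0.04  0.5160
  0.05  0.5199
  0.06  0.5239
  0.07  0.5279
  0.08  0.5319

£7.83

σ√T = 0.22·√1.5 = 0.2694
d₁ = [ln(85/86) + (0.011 − 0.022 + 0.22²/2)·1.5] / 0.2694 = [-0.0117 + 0.0198] / 0.2694 = 0.0301 ⇒ 0.03
d₂ = d₁ − σ√T = 0.0301 − 0.2694 = -0.2394 ⇒ -0.24
exp(−qT) = exp(−0.022·1.5) = 0.9675;  exp(−rT) = exp(−0.011·1.5) = 0.9836
N(d₁) = N(0.03) = 0.5120;  N(d₂) = N(-0.24) = 0.4052
C = 85·0.9675·0.5120 − 86·0.9836·0.4052 = 42.1056 − 34.2757 = 7.8299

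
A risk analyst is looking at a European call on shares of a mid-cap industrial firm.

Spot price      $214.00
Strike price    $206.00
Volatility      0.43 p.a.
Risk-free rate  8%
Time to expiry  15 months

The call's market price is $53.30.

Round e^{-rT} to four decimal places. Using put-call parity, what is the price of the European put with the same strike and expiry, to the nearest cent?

e^(−rT) = e^(−0.08·1.25) = 0.9048
Put-call parity: C − P = S − K·e^(−rT) = 214 − 206·0.9048 = 214 − 186.3888 = 27.6112
P = C − (C − P) = 53.30 − (27.6112) = 25.6888

$25.69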